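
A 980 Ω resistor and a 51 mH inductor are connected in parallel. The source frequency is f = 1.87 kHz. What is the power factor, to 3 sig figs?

0.522

ω = 2πf = 11750 rad/s
X_L = ωL = 599 Ω
Parallel: admittances add. Y = 1/R + 1/(jωL)
Y = (0.00102 − j0.00167) S
|Y| = 0.00196 S → |Z| = 1/|Y| = 511 Ω, ∠Z = −∠Y = 58.6°
cos φ = cos(58.6°) = 0.522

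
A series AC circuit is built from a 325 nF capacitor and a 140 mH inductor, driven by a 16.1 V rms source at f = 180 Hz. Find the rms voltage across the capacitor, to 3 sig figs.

17.1 V

ω = 2πf = 1131 rad/s
X_L = ωL = 158 Ω
X_C = 1/(ωC) = 2720 Ω
Net reactance X = X_L − X_C = -2560 Ω
Z = − j2560 Ω
|Z| = √(0² + 2560²) = 2560 Ω
I = V/|Z| = 6.28 mA
V_C = I·|Z_C| = 0.00628 × 2720 = 17.1 V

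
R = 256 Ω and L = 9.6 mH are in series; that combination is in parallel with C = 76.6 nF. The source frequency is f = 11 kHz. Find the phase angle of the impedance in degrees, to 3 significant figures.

-82.8°

ω = 2πf = 69120 rad/s
X_L = ωL = 664 Ω
X_C = 1/(ωC) = 189 Ω
Branch 1 (R+jX_L): Z₁ = 256 + j664 Ω, |Z₁| = 711 Ω
Branch 2 (−jX_C): Z₂ = −j189 Ω
Parallel: Z = Z₁Z₂/(Z₁+Z₂), |Z| = 249 Ω, ∠Z = -82.8°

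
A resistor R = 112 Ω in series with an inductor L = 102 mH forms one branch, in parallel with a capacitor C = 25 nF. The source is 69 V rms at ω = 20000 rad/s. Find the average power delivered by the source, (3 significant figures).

X_L = ωL = 2040 Ω
X_C = 1/(ωC) = 2000 Ω
Branch 1 (R+jX_L): Z₁ = 112 + j2040 Ω, |Z₁| = 2040 Ω
Branch 2 (−jX_C): Z₂ = −j2000 Ω
Parallel: Z = Z₁Z₂/(Z₁+Z₂), |Z| = 34400 Ω, ∠Z = -22.8°
I = V/|Z| = 2.01 mA
P = VI cos φ = 69 × 0.00201 × cos(-22.8°) = 128 mW

128 mW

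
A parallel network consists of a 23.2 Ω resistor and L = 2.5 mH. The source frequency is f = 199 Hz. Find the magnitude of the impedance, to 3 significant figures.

3.10 Ω

ω = 2πf = 1250 rad/s
X_L = ωL = 3.13 Ω
Parallel: admittances add. Y = 1/R + 1/(jωL)
Y = (0.0431 − j0.320) S
|Y| = 0.323 S → |Z| = 1/|Y| = 3.10 Ω, ∠Z = −∠Y = 82.3°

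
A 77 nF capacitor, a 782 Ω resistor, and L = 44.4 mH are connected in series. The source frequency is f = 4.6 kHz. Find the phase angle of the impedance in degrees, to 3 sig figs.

ω = 2πf = 28900 rad/s
X_L = ωL = 1280 Ω
X_C = 1/(ωC) = 449 Ω
Net reactance X = X_L − X_C = 834 Ω
Z = 782 + j834 Ω
|Z| = √(782² + 834²) = 1140 Ω
∠Z = arctan(834/782) = 46.8°

46.8°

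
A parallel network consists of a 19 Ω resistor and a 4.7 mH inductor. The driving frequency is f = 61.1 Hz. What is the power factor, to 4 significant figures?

0.09454

ω = 2πf = 383.9 rad/s
X_L = ωL = 1.804 Ω
Parallel: admittances add. Y = 1/R + 1/(jωL)
Y = (0.05263 − j0.5542) S
|Y| = 0.5567 S → |Z| = 1/|Y| = 1.796 Ω, ∠Z = −∠Y = 84.58°
cos φ = cos(84.58°) = 0.09454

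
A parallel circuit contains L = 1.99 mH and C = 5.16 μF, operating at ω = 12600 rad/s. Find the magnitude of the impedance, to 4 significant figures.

X_L = ωL = 25.07 Ω
X_C = 1/(ωC) = 15.38 Ω
Parallel: admittances add. Y = 1/(jωL) + jωC
Y = (0 + j0.02513) S
|Y| = 0.02513 S → |Z| = 1/|Y| = 39.79 Ω, ∠Z = −∠Y = -90.00°

39.79 Ω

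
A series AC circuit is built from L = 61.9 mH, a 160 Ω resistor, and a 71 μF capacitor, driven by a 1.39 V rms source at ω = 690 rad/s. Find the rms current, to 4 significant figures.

X_L = ωL = 42.71 Ω
X_C = 1/(ωC) = 20.41 Ω
Net reactance X = X_L − X_C = 22.30 Ω
Z = 160.0 + j22.30 Ω
|Z| = √(160.0² + 22.30²) = 161.5 Ω
I = V/|Z| = 1.39/161.5 = 8.604 mA

8.604 mA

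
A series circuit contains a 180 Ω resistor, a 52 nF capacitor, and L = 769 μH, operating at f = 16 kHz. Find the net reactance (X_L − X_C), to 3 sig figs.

ω = 2πf = 100500 rad/s
X_L = ωL = 77.3 Ω
X_C = 1/(ωC) = 191 Ω
X = 77.3 − 191 = -114 Ω

-114 Ω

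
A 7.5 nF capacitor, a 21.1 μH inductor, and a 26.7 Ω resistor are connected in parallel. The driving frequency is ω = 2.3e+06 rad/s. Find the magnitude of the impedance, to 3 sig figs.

26.6 Ω

X_L = ωL = 48.5 Ω
X_C = 1/(ωC) = 58.0 Ω
Parallel: admittances add. Y = 1/R + 1/(jωL) + jωC
Y = (0.0375 − j0.00336) S
|Y| = 0.0376 S → |Z| = 1/|Y| = 26.6 Ω, ∠Z = −∠Y = 5.12°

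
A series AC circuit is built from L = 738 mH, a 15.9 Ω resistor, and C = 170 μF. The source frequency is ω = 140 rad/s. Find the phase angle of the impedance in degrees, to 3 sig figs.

X_L = ωL = 103 Ω
X_C = 1/(ωC) = 42.0 Ω
Net reactance X = X_L − X_C = 61.3 Ω
Z = 15.9 + j61.3 Ω
|Z| = √(15.9² + 61.3²) = 63.3 Ω
∠Z = arctan(61.3/15.9) = 75.5°

75.5°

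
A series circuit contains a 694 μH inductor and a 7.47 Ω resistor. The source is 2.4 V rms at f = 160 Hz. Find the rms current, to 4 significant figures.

ω = 2πf = 1005 rad/s
X_L = ωL = 0.6977 Ω
Z = 7.470 + j0.6977 Ω
|Z| = √(7.470² + 0.6977²) = 7.503 Ω
I = V/|Z| = 2.4/7.503 = 319.9 mA

319.9 mA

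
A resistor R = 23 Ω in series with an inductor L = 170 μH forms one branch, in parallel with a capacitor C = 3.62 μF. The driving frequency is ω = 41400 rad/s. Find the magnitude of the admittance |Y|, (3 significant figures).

X_L = ωL = 7.04 Ω
X_C = 1/(ωC) = 6.67 Ω
Branch 1 (R+jX_L): Z₁ = 23.0 + j7.04 Ω, |Z₁| = 24.1 Ω
Branch 2 (−jX_C): Z₂ = −j6.67 Ω
Parallel: Z = Z₁Z₂/(Z₁+Z₂), |Z| = 6.98 Ω, ∠Z = -73.9°
|Y| = 1/|Z| = 143 mS

143 mS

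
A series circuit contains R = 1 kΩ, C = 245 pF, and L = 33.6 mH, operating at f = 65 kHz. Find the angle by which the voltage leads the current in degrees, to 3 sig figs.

75.0°

ω = 2πf = 408400 rad/s
X_L = ωL = 13700 Ω
X_C = 1/(ωC) = 9990 Ω
Net reactance X = X_L − X_C = 3730 Ω
Z = 1000 + j3730 Ω
|Z| = √(1000² + 3730²) = 3860 Ω
∠Z = arctan(3730/1000) = 75.0°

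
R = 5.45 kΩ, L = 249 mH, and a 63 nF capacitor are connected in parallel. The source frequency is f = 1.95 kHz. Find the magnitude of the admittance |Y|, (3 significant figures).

481 μS

ω = 2πf = 12250 rad/s
X_L = ωL = 3050 Ω
X_C = 1/(ωC) = 1300 Ω
Parallel: admittances add. Y = 1/R + 1/(jωL) + jωC
Y = (0.000183 + j0.000444) S
|Y| = 0.000481 S → |Z| = 1/|Y| = 2080 Ω, ∠Z = −∠Y = -67.6°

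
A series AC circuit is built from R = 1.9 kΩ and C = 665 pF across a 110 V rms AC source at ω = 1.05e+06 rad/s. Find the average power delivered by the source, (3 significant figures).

4.06 W

X_C = 1/(ωC) = 1430 Ω
Z = 1900 − j1430 Ω
|Z| = √(1900² + 1430²) = 2380 Ω
∠Z = arctan(-1430/1900) = -37.0°
I = V/|Z| = 46.2 mA
P = VI cos φ = 110 × 0.0462 × cos(-37.0°) = 4.06 W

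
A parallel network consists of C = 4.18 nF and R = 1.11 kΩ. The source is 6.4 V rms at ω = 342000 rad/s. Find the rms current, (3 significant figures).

10.8 mA

X_C = 1/(ωC) = 700 Ω
Parallel: admittances add. Y = 1/R + jωC
Y = (0.000901 + j0.00143) S
|Y| = 0.00169 S → |Z| = 1/|Y| = 592 Ω, ∠Z = −∠Y = -57.8°
I = V/|Z| = 6.4/592 = 10.8 mA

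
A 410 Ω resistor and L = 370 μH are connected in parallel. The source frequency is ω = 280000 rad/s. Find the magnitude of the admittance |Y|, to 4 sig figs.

X_L = ωL = 103.6 Ω
Parallel: admittances add. Y = 1/R + 1/(jωL)
Y = (0.002439 − j0.009653) S
|Y| = 0.009956 S → |Z| = 1/|Y| = 100.4 Ω, ∠Z = −∠Y = 75.82°

9.956 mS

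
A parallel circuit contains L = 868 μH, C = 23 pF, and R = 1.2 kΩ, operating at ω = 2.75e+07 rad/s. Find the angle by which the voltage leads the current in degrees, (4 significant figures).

X_L = ωL = 23870 Ω
X_C = 1/(ωC) = 1581 Ω
Parallel: admittances add. Y = 1/R + 1/(jωL) + jωC
Y = (0.0008333 + j0.0005906) S
|Y| = 0.001021 S → |Z| = 1/|Y| = 979.0 Ω, ∠Z = −∠Y = -35.33°

-35.33°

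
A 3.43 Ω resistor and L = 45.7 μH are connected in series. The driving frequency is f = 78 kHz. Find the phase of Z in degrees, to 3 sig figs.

ω = 2πf = 490100 rad/s
X_L = ωL = 22.4 Ω
Z = 3.43 + j22.4 Ω
|Z| = √(3.43² + 22.4²) = 22.7 Ω
∠Z = arctan(22.4/3.43) = 81.3°

81.3°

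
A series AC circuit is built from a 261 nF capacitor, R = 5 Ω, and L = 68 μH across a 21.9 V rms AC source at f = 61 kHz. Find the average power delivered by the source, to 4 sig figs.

ω = 2πf = 383300 rad/s
X_L = ωL = 26.06 Ω
X_C = 1/(ωC) = 9.997 Ω
Net reactance X = X_L − X_C = 16.07 Ω
Z = 5.000 + j16.07 Ω
|Z| = √(5.000² + 16.07²) = 16.83 Ω
∠Z = arctan(16.07/5.000) = 72.71°
I = V/|Z| = 1.302 A
P = VI cos φ = 21.9 × 1.302 × cos(72.71°) = 8.470 W

8.470 W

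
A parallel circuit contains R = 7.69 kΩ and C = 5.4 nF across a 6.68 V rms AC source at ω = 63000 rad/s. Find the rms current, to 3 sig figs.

2.43 mA

X_C = 1/(ωC) = 2940 Ω
Parallel: admittances add. Y = 1/R + jωC
Y = (0.000130 + j0.000340) S
|Y| = 0.000364 S → |Z| = 1/|Y| = 2750 Ω, ∠Z = −∠Y = -69.1°
I = V/|Z| = 6.68/2750 = 2.43 mA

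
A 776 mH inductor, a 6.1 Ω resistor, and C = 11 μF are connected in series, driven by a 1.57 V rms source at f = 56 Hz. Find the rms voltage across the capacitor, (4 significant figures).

ω = 2πf = 351.9 rad/s
X_L = ωL = 273.0 Ω
X_C = 1/(ωC) = 258.4 Ω
Net reactance X = X_L − X_C = 14.67 Ω
Z = 6.100 + j14.67 Ω
|Z| = √(6.100² + 14.67²) = 15.89 Ω
I = V/|Z| = 98.80 mA
V_C = I·|Z_C| = 0.09880 × 258.4 = 25.53 V

25.53 V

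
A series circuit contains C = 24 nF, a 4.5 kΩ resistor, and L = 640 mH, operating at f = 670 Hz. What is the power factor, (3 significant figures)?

ω = 2πf = 4210 rad/s
X_L = ωL = 2690 Ω
X_C = 1/(ωC) = 9900 Ω
Net reactance X = X_L − X_C = -7200 Ω
Z = 4500 − j7200 Ω
|Z| = √(4500² + 7200²) = 8490 Ω
∠Z = arctan(-7200/4500) = -58.0°
cos φ = cos(-58.0°) = 0.530

0.530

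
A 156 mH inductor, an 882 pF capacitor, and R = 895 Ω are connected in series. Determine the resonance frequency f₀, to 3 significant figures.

13.6 kHz

ω₀ = 1/√(LC) = 1/√(0.156 × 8.82e-10) = 85250 rad/s
f₀ = ω₀/(2π) = 13.6 kHz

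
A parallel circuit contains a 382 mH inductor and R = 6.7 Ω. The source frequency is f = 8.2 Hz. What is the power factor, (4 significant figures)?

0.9467

ω = 2πf = 51.52 rad/s
X_L = ωL = 19.68 Ω
Parallel: admittances add. Y = 1/R + 1/(jωL)
Y = (0.1493 − j0.05081) S
|Y| = 0.1577 S → |Z| = 1/|Y| = 6.343 Ω, ∠Z = −∠Y = 18.80°
cos φ = cos(18.80°) = 0.9467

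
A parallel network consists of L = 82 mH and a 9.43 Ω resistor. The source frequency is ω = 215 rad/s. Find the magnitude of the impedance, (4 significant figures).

X_L = ωL = 17.63 Ω
Parallel: admittances add. Y = 1/R + 1/(jωL)
Y = (0.1060 − j0.05672) S
|Y| = 0.1203 S → |Z| = 1/|Y| = 8.315 Ω, ∠Z = −∠Y = 28.14°

8.315 Ω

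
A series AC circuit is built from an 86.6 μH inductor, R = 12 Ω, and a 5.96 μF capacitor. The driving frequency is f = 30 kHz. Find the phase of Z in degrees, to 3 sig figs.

52.1°

ω = 2πf = 188500 rad/s
X_L = ωL = 16.3 Ω
X_C = 1/(ωC) = 0.890 Ω
Net reactance X = X_L − X_C = 15.4 Ω
Z = 12.0 + j15.4 Ω
|Z| = √(12.0² + 15.4²) = 19.5 Ω
∠Z = arctan(15.4/12.0) = 52.1°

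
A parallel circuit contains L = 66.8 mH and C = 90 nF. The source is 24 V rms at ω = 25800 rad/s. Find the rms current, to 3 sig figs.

41.8 mA

X_L = ωL = 1720 Ω
X_C = 1/(ωC) = 431 Ω
Parallel: admittances add. Y = 1/(jωL) + jωC
Y = (0 + j0.00174) S
|Y| = 0.00174 S → |Z| = 1/|Y| = 574 Ω, ∠Z = −∠Y = -90.0°
I = V/|Z| = 24/574 = 41.8 mA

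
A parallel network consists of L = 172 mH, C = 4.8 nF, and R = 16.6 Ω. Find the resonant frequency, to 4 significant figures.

5.539 kHz

ω₀ = 1/√(LC) = 1/√(0.172 × 4.8e-09) = 34800 rad/s
f₀ = ω₀/(2π) = 5.539 kHz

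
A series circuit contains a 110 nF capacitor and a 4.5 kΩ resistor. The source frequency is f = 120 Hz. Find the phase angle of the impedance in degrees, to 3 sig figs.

ω = 2πf = 754.0 rad/s
X_C = 1/(ωC) = 12100 Ω
Z = 4500 − j12100 Ω
|Z| = √(4500² + 12100²) = 12900 Ω
∠Z = arctan(-12100/4500) = -69.5°

-69.5°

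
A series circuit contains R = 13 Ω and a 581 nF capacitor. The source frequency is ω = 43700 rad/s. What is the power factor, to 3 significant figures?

0.313

X_C = 1/(ωC) = 39.4 Ω
Z = 13.0 − j39.4 Ω
|Z| = √(13.0² + 39.4²) = 41.5 Ω
∠Z = arctan(-39.4/13.0) = -71.7°
cos φ = cos(-71.7°) = 0.313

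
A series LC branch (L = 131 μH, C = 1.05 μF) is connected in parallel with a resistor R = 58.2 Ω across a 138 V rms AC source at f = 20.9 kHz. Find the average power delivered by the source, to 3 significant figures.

327 W

ω = 2πf = 131300 rad/s
X_L = ωL = 17.2 Ω
X_C = 1/(ωC) = 7.25 Ω
Branch 1: Z₁ = R = 58.2 Ω
Branch 2 (series LC): Z₂ = j(X_L − X_C) = j9.95 Ω
Parallel: Z = Z₁Z₂/(Z₁+Z₂), |Z| = 9.81 Ω, ∠Z = 80.3°
I = V/|Z| = 14.1 A
P = VI cos φ = 138 × 14.1 × cos(80.3°) = 327 W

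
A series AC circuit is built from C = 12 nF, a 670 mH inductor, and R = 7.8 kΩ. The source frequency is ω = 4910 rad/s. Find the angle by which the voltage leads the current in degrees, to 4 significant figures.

X_L = ωL = 3290 Ω
X_C = 1/(ωC) = 16970 Ω
Net reactance X = X_L − X_C = -13680 Ω
Z = 7800 − j13680 Ω
|Z| = √(7800² + 13680²) = 15750 Ω
∠Z = arctan(-13680/7800) = -60.31°

-60.31°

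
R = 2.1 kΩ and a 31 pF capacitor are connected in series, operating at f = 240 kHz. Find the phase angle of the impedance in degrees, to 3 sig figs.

-84.4°

ω = 2πf = 1.508e+06 rad/s
X_C = 1/(ωC) = 21400 Ω
Z = 2100 − j21400 Ω
|Z| = √(2100² + 21400²) = 21500 Ω
∠Z = arctan(-21400/2100) = -84.4°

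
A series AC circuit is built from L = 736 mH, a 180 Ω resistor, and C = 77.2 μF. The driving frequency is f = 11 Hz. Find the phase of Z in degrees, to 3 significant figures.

-37.2°

ω = 2πf = 69.12 rad/s
X_L = ωL = 50.9 Ω
X_C = 1/(ωC) = 187 Ω
Net reactance X = X_L − X_C = -137 Ω
Z = 180 − j137 Ω
|Z| = √(180² + 137²) = 226 Ω
∠Z = arctan(-137/180) = -37.2°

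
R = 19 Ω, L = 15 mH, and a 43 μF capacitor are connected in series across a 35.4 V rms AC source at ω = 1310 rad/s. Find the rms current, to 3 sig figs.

1.85 A

X_L = ωL = 19.6 Ω
X_C = 1/(ωC) = 17.8 Ω
Net reactance X = X_L − X_C = 1.90 Ω
Z = 19.0 + j1.90 Ω
|Z| = √(19.0² + 1.90²) = 19.1 Ω
I = V/|Z| = 35.4/19.1 = 1.85 A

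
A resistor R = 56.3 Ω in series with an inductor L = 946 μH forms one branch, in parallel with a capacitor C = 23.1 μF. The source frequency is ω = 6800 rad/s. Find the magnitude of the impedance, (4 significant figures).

6.408 Ω

X_L = ωL = 6.433 Ω
X_C = 1/(ωC) = 6.366 Ω
Branch 1 (R+jX_L): Z₁ = 56.30 + j6.433 Ω, |Z₁| = 56.67 Ω
Branch 2 (−jX_C): Z₂ = −j6.366 Ω
Parallel: Z = Z₁Z₂/(Z₁+Z₂), |Z| = 6.408 Ω, ∠Z = -83.55°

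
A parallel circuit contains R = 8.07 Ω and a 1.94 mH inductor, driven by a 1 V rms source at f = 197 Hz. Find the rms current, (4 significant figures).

ω = 2πf = 1238 rad/s
X_L = ωL = 2.401 Ω
Parallel: admittances add. Y = 1/R + 1/(jωL)
Y = (0.1239 − j0.4164) S
|Y| = 0.4345 S → |Z| = 1/|Y| = 2.302 Ω, ∠Z = −∠Y = 73.43°
I = V/|Z| = 1/2.302 = 434.5 mA

434.5 mA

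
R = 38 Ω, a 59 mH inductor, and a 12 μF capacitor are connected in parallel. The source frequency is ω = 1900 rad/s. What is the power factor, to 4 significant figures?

X_L = ωL = 112.1 Ω
X_C = 1/(ωC) = 43.86 Ω
Parallel: admittances add. Y = 1/R + 1/(jωL) + jωC
Y = (0.02632 + j0.01388) S
|Y| = 0.02975 S → |Z| = 1/|Y| = 33.61 Ω, ∠Z = −∠Y = -27.81°
cos φ = cos(-27.81°) = 0.8845

0.8845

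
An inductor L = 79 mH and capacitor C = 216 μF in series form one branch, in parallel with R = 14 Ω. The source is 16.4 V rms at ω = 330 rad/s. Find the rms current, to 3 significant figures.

X_L = ωL = 26.1 Ω
X_C = 1/(ωC) = 14.0 Ω
Branch 1: Z₁ = R = 14.0 Ω
Branch 2 (series LC): Z₂ = j(X_L − X_C) = j12.0 Ω
Parallel: Z = Z₁Z₂/(Z₁+Z₂), |Z| = 9.13 Ω, ∠Z = 49.3°
I = V/|Z| = 16.4/9.13 = 1.80 A

1.80 A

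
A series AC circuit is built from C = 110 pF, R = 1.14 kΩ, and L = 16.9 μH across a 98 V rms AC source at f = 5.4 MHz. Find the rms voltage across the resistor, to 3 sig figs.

94.7 V

ω = 2πf = 3.393e+07 rad/s
X_L = ωL = 573 Ω
X_C = 1/(ωC) = 268 Ω
Net reactance X = X_L − X_C = 305 Ω
Z = 1140 + j305 Ω
|Z| = √(1140² + 305²) = 1180 Ω
I = V/|Z| = 83.0 mA
V_R = I·|Z_R| = 0.0830 × 1140 = 94.7 V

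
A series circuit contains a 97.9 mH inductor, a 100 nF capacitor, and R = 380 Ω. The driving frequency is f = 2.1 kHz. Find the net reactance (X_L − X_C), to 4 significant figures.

ω = 2πf = 13190 rad/s
X_L = ωL = 1292 Ω
X_C = 1/(ωC) = 757.9 Ω
X = 1292 − 757.9 = 533.9 Ω

533.9 Ω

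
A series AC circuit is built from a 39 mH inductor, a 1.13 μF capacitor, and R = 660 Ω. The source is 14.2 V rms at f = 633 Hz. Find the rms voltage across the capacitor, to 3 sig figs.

ω = 2πf = 3977 rad/s
X_L = ωL = 155 Ω
X_C = 1/(ωC) = 223 Ω
Net reactance X = X_L − X_C = -67.4 Ω
Z = 660 − j67.4 Ω
|Z| = √(660² + 67.4²) = 663 Ω
I = V/|Z| = 21.4 mA
V_C = I·|Z_C| = 0.0214 × 223 = 4.76 V

4.76 V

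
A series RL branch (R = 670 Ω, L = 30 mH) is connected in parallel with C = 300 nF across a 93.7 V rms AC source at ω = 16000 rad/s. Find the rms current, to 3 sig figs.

395 mA

X_L = ωL = 480 Ω
X_C = 1/(ωC) = 208 Ω
Branch 1 (R+jX_L): Z₁ = 670 + j480 Ω, |Z₁| = 824 Ω
Branch 2 (−jX_C): Z₂ = −j208 Ω
Parallel: Z = Z₁Z₂/(Z₁+Z₂), |Z| = 237 Ω, ∠Z = -76.5°
I = V/|Z| = 93.7/237 = 395 mA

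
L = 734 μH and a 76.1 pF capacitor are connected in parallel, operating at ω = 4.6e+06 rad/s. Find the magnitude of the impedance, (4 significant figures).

18560 Ω

X_L = ωL = 3376 Ω
X_C = 1/(ωC) = 2857 Ω
Parallel: admittances add. Y = 1/(jωL) + jωC
Y = (0 + j5.389e-05) S
|Y| = 5.389e-05 S → |Z| = 1/|Y| = 18560 Ω, ∠Z = −∠Y = -90.00°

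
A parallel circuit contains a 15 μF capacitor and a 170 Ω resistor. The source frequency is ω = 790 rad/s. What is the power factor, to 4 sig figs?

X_C = 1/(ωC) = 84.39 Ω
Parallel: admittances add. Y = 1/R + jωC
Y = (0.005882 + j0.01185) S
|Y| = 0.01323 S → |Z| = 1/|Y| = 75.59 Ω, ∠Z = −∠Y = -63.60°
cos φ = cos(-63.60°) = 0.4446

0.4446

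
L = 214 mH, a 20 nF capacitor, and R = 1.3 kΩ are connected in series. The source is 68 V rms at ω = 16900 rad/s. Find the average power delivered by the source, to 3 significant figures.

X_L = ωL = 3620 Ω
X_C = 1/(ωC) = 2960 Ω
Net reactance X = X_L − X_C = 658 Ω
Z = 1300 + j658 Ω
|Z| = √(1300² + 658²) = 1460 Ω
∠Z = arctan(658/1300) = 26.8°
I = V/|Z| = 46.7 mA
P = VI cos φ = 68 × 0.0467 × cos(26.8°) = 2.83 W

2.83 W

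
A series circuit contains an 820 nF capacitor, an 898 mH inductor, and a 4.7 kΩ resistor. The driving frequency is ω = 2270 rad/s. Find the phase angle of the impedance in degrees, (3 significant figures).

17.7°

X_L = ωL = 2040 Ω
X_C = 1/(ωC) = 537 Ω
Net reactance X = X_L − X_C = 1500 Ω
Z = 4700 + j1500 Ω
|Z| = √(4700² + 1500²) = 4930 Ω
∠Z = arctan(1500/4700) = 17.7°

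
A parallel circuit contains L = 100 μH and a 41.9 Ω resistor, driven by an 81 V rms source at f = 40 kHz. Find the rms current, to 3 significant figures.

ω = 2πf = 251300 rad/s
X_L = ωL = 25.1 Ω
Parallel: admittances add. Y = 1/R + 1/(jωL)
Y = (0.0239 − j0.0398) S
|Y| = 0.0464 S → |Z| = 1/|Y| = 21.6 Ω, ∠Z = −∠Y = 59.0°
I = V/|Z| = 81/21.6 = 3.76 A

3.76 A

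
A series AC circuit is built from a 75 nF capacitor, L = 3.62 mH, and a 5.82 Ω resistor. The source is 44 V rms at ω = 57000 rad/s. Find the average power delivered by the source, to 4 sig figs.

14.18 W

X_L = ωL = 206.3 Ω
X_C = 1/(ωC) = 233.9 Ω
Net reactance X = X_L − X_C = -27.58 Ω
Z = 5.820 − j27.58 Ω
|Z| = √(5.820² + 27.58²) = 28.19 Ω
∠Z = arctan(-27.58/5.820) = -78.08°
I = V/|Z| = 1.561 A
P = VI cos φ = 44 × 1.561 × cos(-78.08°) = 14.18 W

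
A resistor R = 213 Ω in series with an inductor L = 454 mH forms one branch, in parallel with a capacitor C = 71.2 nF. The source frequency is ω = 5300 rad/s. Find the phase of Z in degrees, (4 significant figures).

43.80°

X_L = ωL = 2406 Ω
X_C = 1/(ωC) = 2650 Ω
Branch 1 (R+jX_L): Z₁ = 213.0 + j2406 Ω, |Z₁| = 2416 Ω
Branch 2 (−jX_C): Z₂ = −j2650 Ω
Parallel: Z = Z₁Z₂/(Z₁+Z₂), |Z| = 19770 Ω, ∠Z = 43.80°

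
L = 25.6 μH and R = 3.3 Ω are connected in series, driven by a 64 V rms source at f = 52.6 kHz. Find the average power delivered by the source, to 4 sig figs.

163.9 W

ω = 2πf = 330500 rad/s
X_L = ωL = 8.461 Ω
Z = 3.300 + j8.461 Ω
|Z| = √(3.300² + 8.461²) = 9.081 Ω
∠Z = arctan(8.461/3.300) = 68.69°
I = V/|Z| = 7.047 A
P = VI cos φ = 64 × 7.047 × cos(68.69°) = 163.9 W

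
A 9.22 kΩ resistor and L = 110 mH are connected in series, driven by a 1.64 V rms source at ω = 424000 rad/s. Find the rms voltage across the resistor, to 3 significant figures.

X_L = ωL = 46600 Ω
Z = 9220 + j46600 Ω
|Z| = √(9220² + 46600²) = 47500 Ω
I = V/|Z| = 34.5 μA
V_R = I·|Z_R| = 3.45e-05 × 9220 = 0.318 V

0.318 V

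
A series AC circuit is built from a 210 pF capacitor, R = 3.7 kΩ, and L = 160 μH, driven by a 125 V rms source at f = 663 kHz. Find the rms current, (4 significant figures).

33.51 mA

ω = 2πf = 4.166e+06 rad/s
X_L = ωL = 666.5 Ω
X_C = 1/(ωC) = 1143 Ω
Net reactance X = X_L − X_C = -476.6 Ω
Z = 3700 − j476.6 Ω
|Z| = √(3700² + 476.6²) = 3731 Ω
I = V/|Z| = 125/3731 = 33.51 mA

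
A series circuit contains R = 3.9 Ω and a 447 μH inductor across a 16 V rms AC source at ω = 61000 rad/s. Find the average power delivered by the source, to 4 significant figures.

X_L = ωL = 27.27 Ω
Z = 3.900 + j27.27 Ω
|Z| = √(3.900² + 27.27²) = 27.54 Ω
∠Z = arctan(27.27/3.900) = 81.86°
I = V/|Z| = 580.9 mA
P = VI cos φ = 16 × 0.5809 × cos(81.86°) = 1.316 W

1.316 W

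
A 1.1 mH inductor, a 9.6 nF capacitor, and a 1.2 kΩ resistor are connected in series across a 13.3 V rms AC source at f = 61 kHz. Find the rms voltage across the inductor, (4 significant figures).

4.637 V

ω = 2πf = 383300 rad/s
X_L = ωL = 421.6 Ω
X_C = 1/(ωC) = 271.8 Ω
Net reactance X = X_L − X_C = 149.8 Ω
Z = 1200 + j149.8 Ω
|Z| = √(1200² + 149.8²) = 1209 Ω
I = V/|Z| = 11.00 mA
V_L = I·|Z_L| = 0.01100 × 421.6 = 4.637 V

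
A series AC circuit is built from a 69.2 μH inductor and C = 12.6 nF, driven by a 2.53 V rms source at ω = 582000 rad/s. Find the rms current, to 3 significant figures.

26.3 mA

X_L = ωL = 40.3 Ω
X_C = 1/(ωC) = 136 Ω
Net reactance X = X_L − X_C = -96.1 Ω
Z = − j96.1 Ω
|Z| = √(0² + 96.1²) = 96.1 Ω
I = V/|Z| = 2.53/96.1 = 26.3 mA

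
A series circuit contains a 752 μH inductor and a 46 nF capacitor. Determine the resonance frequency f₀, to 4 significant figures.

27.06 kHz

ω₀ = 1/√(LC) = 1/√(0.000752 × 4.6e-08) = 170000 rad/s
f₀ = ω₀/(2π) = 27.06 kHz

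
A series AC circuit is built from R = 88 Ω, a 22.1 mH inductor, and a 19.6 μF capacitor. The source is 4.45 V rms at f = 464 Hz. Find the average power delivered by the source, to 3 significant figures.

175 mW

ω = 2πf = 2915 rad/s
X_L = ωL = 64.4 Ω
X_C = 1/(ωC) = 17.5 Ω
Net reactance X = X_L − X_C = 46.9 Ω
Z = 88.0 + j46.9 Ω
|Z| = √(88.0² + 46.9²) = 99.7 Ω
∠Z = arctan(46.9/88.0) = 28.1°
I = V/|Z| = 44.6 mA
P = VI cos φ = 4.45 × 0.0446 × cos(28.1°) = 175 mW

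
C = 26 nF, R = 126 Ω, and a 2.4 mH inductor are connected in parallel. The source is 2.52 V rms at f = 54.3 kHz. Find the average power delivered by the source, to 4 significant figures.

50.40 mW

ω = 2πf = 341200 rad/s
X_L = ωL = 818.8 Ω
X_C = 1/(ωC) = 112.7 Ω
Parallel: admittances add. Y = 1/R + 1/(jωL) + jωC
Y = (0.007937 + j0.007649) S
|Y| = 0.01102 S → |Z| = 1/|Y| = 90.72 Ω, ∠Z = −∠Y = -43.94°
I = V/|Z| = 27.78 mA
P = VI cos φ = 2.52 × 0.02778 × cos(-43.94°) = 50.40 mW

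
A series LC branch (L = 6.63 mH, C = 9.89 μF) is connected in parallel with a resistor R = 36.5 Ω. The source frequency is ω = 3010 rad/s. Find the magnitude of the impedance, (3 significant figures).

12.8 Ω

X_L = ωL = 20.0 Ω
X_C = 1/(ωC) = 33.6 Ω
Branch 1: Z₁ = R = 36.5 Ω
Branch 2 (series LC): Z₂ = j(X_L − X_C) = −j13.6 Ω
Parallel: Z = Z₁Z₂/(Z₁+Z₂), |Z| = 12.8 Ω, ∠Z = -69.5°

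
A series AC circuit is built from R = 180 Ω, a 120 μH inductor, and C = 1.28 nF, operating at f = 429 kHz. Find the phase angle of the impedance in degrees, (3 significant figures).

10.6°

ω = 2πf = 2.695e+06 rad/s
X_L = ωL = 323 Ω
X_C = 1/(ωC) = 290 Ω
Net reactance X = X_L − X_C = 33.6 Ω
Z = 180 + j33.6 Ω
|Z| = √(180² + 33.6²) = 183 Ω
∠Z = arctan(33.6/180) = 10.6°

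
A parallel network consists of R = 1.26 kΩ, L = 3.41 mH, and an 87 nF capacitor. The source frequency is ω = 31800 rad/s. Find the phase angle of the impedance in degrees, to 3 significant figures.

83.0°

X_L = ωL = 108 Ω
X_C = 1/(ωC) = 361 Ω
Parallel: admittances add. Y = 1/R + 1/(jωL) + jωC
Y = (0.000794 − j0.00646) S
|Y| = 0.00650 S → |Z| = 1/|Y| = 154 Ω, ∠Z = −∠Y = 83.0°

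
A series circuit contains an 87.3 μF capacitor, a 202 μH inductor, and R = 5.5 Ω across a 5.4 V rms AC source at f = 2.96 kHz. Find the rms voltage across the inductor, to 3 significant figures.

ω = 2πf = 18600 rad/s
X_L = ωL = 3.76 Ω
X_C = 1/(ωC) = 0.616 Ω
Net reactance X = X_L − X_C = 3.14 Ω
Z = 5.50 + j3.14 Ω
|Z| = √(5.50² + 3.14²) = 6.33 Ω
I = V/|Z| = 853 mA
V_L = I·|Z_L| = 0.853 × 3.76 = 3.20 V

3.20 V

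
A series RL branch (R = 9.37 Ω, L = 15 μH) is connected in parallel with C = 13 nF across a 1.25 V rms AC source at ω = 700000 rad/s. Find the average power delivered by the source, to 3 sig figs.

X_L = ωL = 10.5 Ω
X_C = 1/(ωC) = 110 Ω
Branch 1 (R+jX_L): Z₁ = 9.37 + j10.5 Ω, |Z₁| = 14.1 Ω
Branch 2 (−jX_C): Z₂ = −j110 Ω
Parallel: Z = Z₁Z₂/(Z₁+Z₂), |Z| = 15.5 Ω, ∠Z = 42.9°
I = V/|Z| = 80.7 mA
P = VI cos φ = 1.25 × 0.0807 × cos(42.9°) = 73.9 mW

73.9 mW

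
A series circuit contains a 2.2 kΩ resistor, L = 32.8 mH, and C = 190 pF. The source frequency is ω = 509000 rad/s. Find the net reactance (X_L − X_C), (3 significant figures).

6360 Ω

X_L = ωL = 16700 Ω
X_C = 1/(ωC) = 10300 Ω
X = 16700 − 10300 = 6360 Ω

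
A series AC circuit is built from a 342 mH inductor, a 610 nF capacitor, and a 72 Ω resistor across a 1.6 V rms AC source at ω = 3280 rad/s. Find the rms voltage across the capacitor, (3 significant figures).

X_L = ωL = 1120 Ω
X_C = 1/(ωC) = 500 Ω
Net reactance X = X_L − X_C = 622 Ω
Z = 72.0 + j622 Ω
|Z| = √(72.0² + 622²) = 626 Ω
I = V/|Z| = 2.56 mA
V_C = I·|Z_C| = 0.00256 × 500 = 1.28 V

1.28 V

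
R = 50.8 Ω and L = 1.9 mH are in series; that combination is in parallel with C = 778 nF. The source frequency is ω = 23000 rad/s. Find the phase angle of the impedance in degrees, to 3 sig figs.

-35.8°

X_L = ωL = 43.7 Ω
X_C = 1/(ωC) = 55.9 Ω
Branch 1 (R+jX_L): Z₁ = 50.8 + j43.7 Ω, |Z₁| = 67.0 Ω
Branch 2 (−jX_C): Z₂ = −j55.9 Ω
Parallel: Z = Z₁Z₂/(Z₁+Z₂), |Z| = 71.7 Ω, ∠Z = -35.8°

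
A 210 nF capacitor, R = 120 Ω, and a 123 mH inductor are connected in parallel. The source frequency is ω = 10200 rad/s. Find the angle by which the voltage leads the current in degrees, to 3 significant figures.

X_L = ωL = 1250 Ω
X_C = 1/(ωC) = 467 Ω
Parallel: admittances add. Y = 1/R + 1/(jωL) + jωC
Y = (0.00833 + j0.00134) S
|Y| = 0.00844 S → |Z| = 1/|Y| = 118 Ω, ∠Z = −∠Y = -9.17°

-9.17°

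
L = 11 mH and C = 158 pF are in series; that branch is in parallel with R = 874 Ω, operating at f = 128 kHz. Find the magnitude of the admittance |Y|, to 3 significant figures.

1.54 mS

ω = 2πf = 804200 rad/s
X_L = ωL = 8850 Ω
X_C = 1/(ωC) = 7870 Ω
Branch 1: Z₁ = R = 874 Ω
Branch 2 (series LC): Z₂ = j(X_L − X_C) = j977 Ω
Parallel: Z = Z₁Z₂/(Z₁+Z₂), |Z| = 651 Ω, ∠Z = 41.8°
|Y| = 1/|Z| = 1.54 mS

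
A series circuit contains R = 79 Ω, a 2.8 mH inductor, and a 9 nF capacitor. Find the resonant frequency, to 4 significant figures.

ω₀ = 1/√(LC) = 1/√(0.0028 × 9e-09) = 199200 rad/s
f₀ = ω₀/(2π) = 31.70 kHz

31.70 kHz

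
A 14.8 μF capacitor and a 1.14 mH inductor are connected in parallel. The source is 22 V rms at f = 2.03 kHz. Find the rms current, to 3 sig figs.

2.64 A

ω = 2πf = 12750 rad/s
X_L = ωL = 14.5 Ω
X_C = 1/(ωC) = 5.30 Ω
Parallel: admittances add. Y = 1/(jωL) + jωC
Y = (0 + j0.120) S
|Y| = 0.120 S → |Z| = 1/|Y| = 8.33 Ω, ∠Z = −∠Y = -90.0°
I = V/|Z| = 22/8.33 = 2.64 A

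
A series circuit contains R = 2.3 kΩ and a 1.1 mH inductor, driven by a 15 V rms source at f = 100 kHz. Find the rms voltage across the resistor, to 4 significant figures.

ω = 2πf = 628300 rad/s
X_L = ωL = 691.2 Ω
Z = 2300 + j691.2 Ω
|Z| = √(2300² + 691.2²) = 2402 Ω
I = V/|Z| = 6.246 mA
V_R = I·|Z_R| = 0.006246 × 2300 = 14.37 V

14.37 V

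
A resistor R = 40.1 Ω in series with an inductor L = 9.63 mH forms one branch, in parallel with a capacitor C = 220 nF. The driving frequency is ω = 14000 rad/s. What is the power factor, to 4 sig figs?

0.4770

X_L = ωL = 134.8 Ω
X_C = 1/(ωC) = 324.7 Ω
Branch 1 (R+jX_L): Z₁ = 40.10 + j134.8 Ω, |Z₁| = 140.7 Ω
Branch 2 (−jX_C): Z₂ = −j324.7 Ω
Parallel: Z = Z₁Z₂/(Z₁+Z₂), |Z| = 235.3 Ω, ∠Z = 61.51°
cos φ = cos(61.51°) = 0.4770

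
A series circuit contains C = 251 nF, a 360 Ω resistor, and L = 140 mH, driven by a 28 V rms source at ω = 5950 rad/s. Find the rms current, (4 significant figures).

X_L = ωL = 833.0 Ω
X_C = 1/(ωC) = 669.6 Ω
Net reactance X = X_L − X_C = 163.4 Ω
Z = 360.0 + j163.4 Ω
|Z| = √(360.0² + 163.4²) = 395.4 Ω
I = V/|Z| = 28/395.4 = 70.82 mA

70.82 mA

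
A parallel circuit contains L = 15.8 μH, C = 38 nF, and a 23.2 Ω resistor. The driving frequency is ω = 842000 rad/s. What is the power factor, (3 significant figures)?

0.707

X_L = ωL = 13.3 Ω
X_C = 1/(ωC) = 31.3 Ω
Parallel: admittances add. Y = 1/R + 1/(jωL) + jωC
Y = (0.0431 − j0.0432) S
|Y| = 0.0610 S → |Z| = 1/|Y| = 16.4 Ω, ∠Z = −∠Y = 45.0°
cos φ = cos(45.0°) = 0.707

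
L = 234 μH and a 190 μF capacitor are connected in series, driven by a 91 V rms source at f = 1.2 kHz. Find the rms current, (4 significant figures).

ω = 2πf = 7540 rad/s
X_L = ωL = 1.764 Ω
X_C = 1/(ωC) = 0.6980 Ω
Net reactance X = X_L − X_C = 1.066 Ω
Z = j1.066 Ω
|Z| = √(0² + 1.066²) = 1.066 Ω
I = V/|Z| = 91/1.066 = 85.34 A

85.34 A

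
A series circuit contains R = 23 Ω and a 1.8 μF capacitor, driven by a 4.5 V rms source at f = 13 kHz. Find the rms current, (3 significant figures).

188 mA

ω = 2πf = 81680 rad/s
X_C = 1/(ωC) = 6.80 Ω
Z = 23.0 − j6.80 Ω
|Z| = √(23.0² + 6.80²) = 24.0 Ω
I = V/|Z| = 4.5/24.0 = 188 mA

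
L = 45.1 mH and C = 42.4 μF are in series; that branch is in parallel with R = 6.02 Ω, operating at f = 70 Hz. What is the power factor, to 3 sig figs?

ω = 2πf = 439.8 rad/s
X_L = ωL = 19.8 Ω
X_C = 1/(ωC) = 53.6 Ω
Branch 1: Z₁ = R = 6.02 Ω
Branch 2 (series LC): Z₂ = j(X_L − X_C) = −j33.8 Ω
Parallel: Z = Z₁Z₂/(Z₁+Z₂), |Z| = 5.93 Ω, ∠Z = -10.1°
cos φ = cos(-10.1°) = 0.984

0.984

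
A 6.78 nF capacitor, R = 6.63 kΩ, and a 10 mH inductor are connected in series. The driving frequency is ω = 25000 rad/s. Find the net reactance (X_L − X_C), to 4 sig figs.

X_L = ωL = 250.0 Ω
X_C = 1/(ωC) = 5900 Ω
X = 250.0 − 5900 = -5650 Ω

-5650 Ω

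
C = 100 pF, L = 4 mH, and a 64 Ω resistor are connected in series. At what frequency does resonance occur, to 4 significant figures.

251.6 kHz

ω₀ = 1/√(LC) = 1/√(0.004 × 1e-10) = 1.581e+06 rad/s
f₀ = ω₀/(2π) = 251.6 kHz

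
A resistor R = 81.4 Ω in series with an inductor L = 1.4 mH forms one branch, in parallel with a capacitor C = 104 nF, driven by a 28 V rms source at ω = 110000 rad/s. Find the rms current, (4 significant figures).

X_L = ωL = 154.0 Ω
X_C = 1/(ωC) = 87.41 Ω
Branch 1 (R+jX_L): Z₁ = 81.40 + j154.0 Ω, |Z₁| = 174.2 Ω
Branch 2 (−jX_C): Z₂ = −j87.41 Ω
Parallel: Z = Z₁Z₂/(Z₁+Z₂), |Z| = 144.8 Ω, ∠Z = -67.14°
I = V/|Z| = 28/144.8 = 193.4 mA

193.4 mA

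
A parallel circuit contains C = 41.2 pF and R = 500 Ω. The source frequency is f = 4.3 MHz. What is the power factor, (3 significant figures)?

ω = 2πf = 2.702e+07 rad/s
X_C = 1/(ωC) = 898 Ω
Parallel: admittances add. Y = 1/R + jωC
Y = (0.00200 + j0.00111) S
|Y| = 0.00229 S → |Z| = 1/|Y| = 437 Ω, ∠Z = −∠Y = -29.1°
cos φ = cos(-29.1°) = 0.874

0.874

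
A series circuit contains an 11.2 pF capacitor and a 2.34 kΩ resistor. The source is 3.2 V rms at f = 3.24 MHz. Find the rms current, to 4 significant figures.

643.7 μA

ω = 2πf = 2.036e+07 rad/s
X_C = 1/(ωC) = 4386 Ω
Z = 2340 − j4386 Ω
|Z| = √(2340² + 4386²) = 4971 Ω
I = V/|Z| = 3.2/4971 = 643.7 μA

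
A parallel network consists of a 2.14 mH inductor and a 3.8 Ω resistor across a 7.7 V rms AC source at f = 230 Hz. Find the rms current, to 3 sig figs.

3.21 A

ω = 2πf = 1445 rad/s
X_L = ωL = 3.09 Ω
Parallel: admittances add. Y = 1/R + 1/(jωL)
Y = (0.263 − j0.323) S
|Y| = 0.417 S → |Z| = 1/|Y| = 2.40 Ω, ∠Z = −∠Y = 50.9°
I = V/|Z| = 7.7/2.40 = 3.21 A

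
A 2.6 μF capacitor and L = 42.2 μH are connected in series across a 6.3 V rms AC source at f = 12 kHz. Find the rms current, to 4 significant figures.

3.282 A

ω = 2πf = 75400 rad/s
X_L = ωL = 3.182 Ω
X_C = 1/(ωC) = 5.101 Ω
Net reactance X = X_L − X_C = -1.919 Ω
Z = − j1.919 Ω
|Z| = √(0² + 1.919²) = 1.919 Ω
I = V/|Z| = 6.3/1.919 = 3.282 A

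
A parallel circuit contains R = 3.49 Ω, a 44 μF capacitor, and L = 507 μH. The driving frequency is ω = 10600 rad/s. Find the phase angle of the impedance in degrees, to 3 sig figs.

X_L = ωL = 5.37 Ω
X_C = 1/(ωC) = 2.14 Ω
Parallel: admittances add. Y = 1/R + 1/(jωL) + jωC
Y = (0.287 + j0.280) S
|Y| = 0.401 S → |Z| = 1/|Y| = 2.49 Ω, ∠Z = −∠Y = -44.4°

-44.4°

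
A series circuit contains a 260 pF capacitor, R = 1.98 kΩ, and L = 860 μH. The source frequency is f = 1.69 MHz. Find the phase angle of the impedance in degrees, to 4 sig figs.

77.28°

ω = 2πf = 1.062e+07 rad/s
X_L = ωL = 9132 Ω
X_C = 1/(ωC) = 362.2 Ω
Net reactance X = X_L − X_C = 8770 Ω
Z = 1980 + j8770 Ω
|Z| = √(1980² + 8770²) = 8991 Ω
∠Z = arctan(8770/1980) = 77.28°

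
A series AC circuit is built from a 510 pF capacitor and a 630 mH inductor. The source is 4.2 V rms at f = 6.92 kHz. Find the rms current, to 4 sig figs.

ω = 2πf = 43480 rad/s
X_L = ωL = 27390 Ω
X_C = 1/(ωC) = 45100 Ω
Net reactance X = X_L − X_C = -17700 Ω
Z = − j17700 Ω
|Z| = √(0² + 17700²) = 17700 Ω
I = V/|Z| = 4.2/17700 = 237.2 μA

237.2 μA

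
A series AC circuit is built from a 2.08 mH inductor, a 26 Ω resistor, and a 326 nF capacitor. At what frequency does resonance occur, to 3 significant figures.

ω₀ = 1/√(LC) = 1/√(0.00208 × 3.26e-07) = 38400 rad/s
f₀ = ω₀/(2π) = 6.11 kHz

6.11 kHz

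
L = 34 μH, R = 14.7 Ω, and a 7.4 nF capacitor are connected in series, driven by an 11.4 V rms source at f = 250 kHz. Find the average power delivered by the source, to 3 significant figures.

ω = 2πf = 1.571e+06 rad/s
X_L = ωL = 53.4 Ω
X_C = 1/(ωC) = 86.0 Ω
Net reactance X = X_L − X_C = -32.6 Ω
Z = 14.7 − j32.6 Ω
|Z| = √(14.7² + 32.6²) = 35.8 Ω
∠Z = arctan(-32.6/14.7) = -65.7°
I = V/|Z| = 319 mA
P = VI cos φ = 11.4 × 0.319 × cos(-65.7°) = 1.49 W

1.49 W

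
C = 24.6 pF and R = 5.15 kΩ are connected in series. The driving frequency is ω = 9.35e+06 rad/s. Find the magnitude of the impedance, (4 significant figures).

X_C = 1/(ωC) = 4348 Ω
Z = 5150 − j4348 Ω
|Z| = √(5150² + 4348²) = 6740 Ω

6740 Ω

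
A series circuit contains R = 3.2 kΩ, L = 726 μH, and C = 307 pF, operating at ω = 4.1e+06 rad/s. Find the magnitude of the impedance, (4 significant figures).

3873 Ω

X_L = ωL = 2977 Ω
X_C = 1/(ωC) = 794.5 Ω
Net reactance X = X_L − X_C = 2182 Ω
Z = 3200 + j2182 Ω
|Z| = √(3200² + 2182²) = 3873 Ω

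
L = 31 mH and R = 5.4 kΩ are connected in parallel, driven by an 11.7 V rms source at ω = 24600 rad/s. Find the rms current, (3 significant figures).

X_L = ωL = 763 Ω
Parallel: admittances add. Y = 1/R + 1/(jωL)
Y = (0.000185 − j0.00131) S
|Y| = 0.00132 S → |Z| = 1/|Y| = 755 Ω, ∠Z = −∠Y = 82.0°
I = V/|Z| = 11.7/755 = 15.5 mA

15.5 mA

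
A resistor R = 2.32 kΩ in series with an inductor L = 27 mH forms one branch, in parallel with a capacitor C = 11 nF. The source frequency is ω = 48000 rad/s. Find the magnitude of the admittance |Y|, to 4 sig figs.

X_L = ωL = 1296 Ω
X_C = 1/(ωC) = 1894 Ω
Branch 1 (R+jX_L): Z₁ = 2320 + j1296 Ω, |Z₁| = 2657 Ω
Branch 2 (−jX_C): Z₂ = −j1894 Ω
Parallel: Z = Z₁Z₂/(Z₁+Z₂), |Z| = 2101 Ω, ∠Z = -46.36°
|Y| = 1/|Z| = 476.0 μS

476.0 μS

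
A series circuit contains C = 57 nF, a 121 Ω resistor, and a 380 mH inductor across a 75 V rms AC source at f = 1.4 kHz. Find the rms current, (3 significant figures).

ω = 2πf = 8796 rad/s
X_L = ωL = 3340 Ω
X_C = 1/(ωC) = 1990 Ω
Net reactance X = X_L − X_C = 1350 Ω
Z = 121 + j1350 Ω
|Z| = √(121² + 1350²) = 1350 Ω
I = V/|Z| = 75/1350 = 55.4 mA

55.4 mA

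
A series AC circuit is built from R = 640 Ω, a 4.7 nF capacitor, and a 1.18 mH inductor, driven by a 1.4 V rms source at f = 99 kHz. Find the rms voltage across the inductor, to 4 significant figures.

ω = 2πf = 622000 rad/s
X_L = ωL = 734.0 Ω
X_C = 1/(ωC) = 342.0 Ω
Net reactance X = X_L − X_C = 392.0 Ω
Z = 640.0 + j392.0 Ω
|Z| = √(640.0² + 392.0²) = 750.5 Ω
I = V/|Z| = 1.865 mA
V_L = I·|Z_L| = 0.001865 × 734.0 = 1.369 V

1.369 V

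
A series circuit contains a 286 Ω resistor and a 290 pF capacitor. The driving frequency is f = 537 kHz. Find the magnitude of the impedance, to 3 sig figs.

ω = 2πf = 3.374e+06 rad/s
X_C = 1/(ωC) = 1020 Ω
Z = 286 − j1020 Ω
|Z| = √(286² + 1020²) = 1060 Ω

1060 Ω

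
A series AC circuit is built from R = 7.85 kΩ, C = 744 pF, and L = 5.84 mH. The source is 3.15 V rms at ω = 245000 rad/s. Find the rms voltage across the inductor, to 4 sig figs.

0.5101 V

X_L = ωL = 1431 Ω
X_C = 1/(ωC) = 5486 Ω
Net reactance X = X_L − X_C = -4055 Ω
Z = 7850 − j4055 Ω
|Z| = √(7850² + 4055²) = 8836 Ω
I = V/|Z| = 356.5 μA
V_L = I·|Z_L| = 0.0003565 × 1431 = 0.5101 V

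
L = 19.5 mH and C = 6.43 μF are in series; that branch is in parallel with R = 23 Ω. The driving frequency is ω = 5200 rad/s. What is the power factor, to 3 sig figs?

X_L = ωL = 101 Ω
X_C = 1/(ωC) = 29.9 Ω
Branch 1: Z₁ = R = 23.0 Ω
Branch 2 (series LC): Z₂ = j(X_L − X_C) = j71.5 Ω
Parallel: Z = Z₁Z₂/(Z₁+Z₂), |Z| = 21.9 Ω, ∠Z = 17.8°
cos φ = cos(17.8°) = 0.952

0.952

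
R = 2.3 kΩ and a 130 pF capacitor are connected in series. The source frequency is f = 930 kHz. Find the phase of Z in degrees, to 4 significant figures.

ω = 2πf = 5.843e+06 rad/s
X_C = 1/(ωC) = 1316 Ω
Z = 2300 − j1316 Ω
|Z| = √(2300² + 1316²) = 2650 Ω
∠Z = arctan(-1316/2300) = -29.78°

-29.78°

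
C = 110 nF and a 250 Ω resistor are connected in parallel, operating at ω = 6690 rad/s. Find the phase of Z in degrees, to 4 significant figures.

-10.42°

X_C = 1/(ωC) = 1359 Ω
Parallel: admittances add. Y = 1/R + jωC
Y = (0.004000 + j0.0007359) S
|Y| = 0.004067 S → |Z| = 1/|Y| = 245.9 Ω, ∠Z = −∠Y = -10.42°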